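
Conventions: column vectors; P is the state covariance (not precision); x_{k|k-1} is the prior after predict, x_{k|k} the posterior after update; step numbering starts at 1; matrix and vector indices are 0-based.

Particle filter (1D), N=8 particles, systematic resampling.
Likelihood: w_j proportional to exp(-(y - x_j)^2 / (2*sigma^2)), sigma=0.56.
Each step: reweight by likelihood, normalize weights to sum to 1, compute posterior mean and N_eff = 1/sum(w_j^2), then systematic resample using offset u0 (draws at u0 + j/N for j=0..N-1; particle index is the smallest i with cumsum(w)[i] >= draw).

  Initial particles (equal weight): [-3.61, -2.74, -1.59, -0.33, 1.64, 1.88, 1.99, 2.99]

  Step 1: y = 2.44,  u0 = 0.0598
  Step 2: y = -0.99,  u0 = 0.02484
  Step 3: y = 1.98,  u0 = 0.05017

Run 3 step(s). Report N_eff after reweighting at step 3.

step 1: w=[0.0000, 0.0000, 0.0000, 0.0000, 0.1561, 0.2627, 0.3137, 0.2674]  mean=2.1739  Neff=3.7975  idx=[4, 5, 5, 6, 6, 6, 7, 7]
step 2: w=[0.7273, 0.0887, 0.0887, 0.0318, 0.0318, 0.0318, 0.0000, 0.0000]  mean=1.7159  Neff=1.8256  idx=[0, 0, 0, 0, 0, 0, 1, 2]
step 3: w=[0.1195, 0.1195, 0.1195, 0.1195, 0.1195, 0.1195, 0.1414, 0.1414]  mean=1.7079  Neff=7.9542  idx=[0, 1, 2, 3, 4, 5, 6, 7]

N_eff = 7.9542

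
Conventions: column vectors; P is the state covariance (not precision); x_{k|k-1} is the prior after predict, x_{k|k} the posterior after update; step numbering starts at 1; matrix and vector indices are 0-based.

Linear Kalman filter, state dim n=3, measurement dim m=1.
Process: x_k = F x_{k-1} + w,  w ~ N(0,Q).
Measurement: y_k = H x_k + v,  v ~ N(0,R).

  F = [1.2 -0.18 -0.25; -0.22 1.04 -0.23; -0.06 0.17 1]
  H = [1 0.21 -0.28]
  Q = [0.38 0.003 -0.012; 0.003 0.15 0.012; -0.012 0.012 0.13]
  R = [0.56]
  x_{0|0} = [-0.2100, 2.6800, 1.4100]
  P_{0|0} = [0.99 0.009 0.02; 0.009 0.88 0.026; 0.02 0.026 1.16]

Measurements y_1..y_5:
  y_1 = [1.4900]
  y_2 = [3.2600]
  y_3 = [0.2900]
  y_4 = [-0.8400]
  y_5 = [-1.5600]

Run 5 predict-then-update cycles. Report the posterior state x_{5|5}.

x_post = [-1.1982, 1.3351, 2.1789]

step 1: x^-=[-1.0869, 2.5091, 1.8782]  P^-=[1.8931 -0.3549 -0.3798; -0.3549 1.1966 -0.0651; -0.3798 -0.0651 1.3253]  S=[2.6810]  K=[0.7180; -0.0319; -0.2852]  nu=[2.5759]  x^+=[0.7625, 2.4271, 1.1437]  P^+=[0.5111 -0.2936 0.1691; -0.2936 1.1938 -0.0895; 0.1691 -0.0895 1.1072]
step 2: x^-=[0.1922, 2.0933, 1.5105]  P^-=[1.2411 -0.6876 -0.1998; -0.6876 1.7188 -0.1200; -0.1998 -0.1200 1.2289]  S=[1.8105]  K=[0.6367; -0.1619; -0.3143]  nu=[3.0511]  x^+=[2.1348, 1.5995, 0.5515]  P^+=[0.5073 -0.5010 0.1625; -0.5010 1.6714 -0.2121; 0.1625 -0.2121 1.0500]
step 3: x^-=[2.1360, 1.0670, 0.6953]  P^-=[1.3301 -1.0181 -0.2251; -1.0181 2.3851 -0.1231; -0.2251 -0.1231 1.1487]  S=[1.7983]  K=[0.6558; -0.2685; -0.3184]  nu=[-1.8753]  x^+=[0.9061, 1.5704, 1.2925]  P^+=[0.5567 -0.7015 0.1504; -0.7015 2.2555 -0.2768; 0.1504 -0.2768 0.9664]
step 4: x^-=[0.4815, 1.1367, 1.5051]  P^-=[1.5030 -1.3866 -0.2690; -1.3866 3.1363 -0.0422; -0.2690 -0.0422 1.0657]  S=[1.8581]  K=[0.6927; -0.3854; -0.3102]  nu=[-1.1388]  x^+=[-0.3073, 1.5756, 1.8583]  P^+=[0.6114 -0.8905 0.1302; -0.8905 2.8602 -0.2644; 0.1302 -0.2644 0.8869]
step 5: x^-=[-1.1170, 1.2788, 2.1446]  P^-=[1.6913 -1.7604 -0.3396; -1.7604 3.8673 0.1192; -0.3396 0.1192 1.0145]  S=[1.9381]  K=[0.7309; -0.5065; -0.3089]  nu=[-0.1111]  x^+=[-1.1982, 1.3351, 2.1789]  P^+=[0.6558 -1.0429 0.0980; -1.0429 3.3700 -0.1840; 0.0980 -0.1840 0.8296]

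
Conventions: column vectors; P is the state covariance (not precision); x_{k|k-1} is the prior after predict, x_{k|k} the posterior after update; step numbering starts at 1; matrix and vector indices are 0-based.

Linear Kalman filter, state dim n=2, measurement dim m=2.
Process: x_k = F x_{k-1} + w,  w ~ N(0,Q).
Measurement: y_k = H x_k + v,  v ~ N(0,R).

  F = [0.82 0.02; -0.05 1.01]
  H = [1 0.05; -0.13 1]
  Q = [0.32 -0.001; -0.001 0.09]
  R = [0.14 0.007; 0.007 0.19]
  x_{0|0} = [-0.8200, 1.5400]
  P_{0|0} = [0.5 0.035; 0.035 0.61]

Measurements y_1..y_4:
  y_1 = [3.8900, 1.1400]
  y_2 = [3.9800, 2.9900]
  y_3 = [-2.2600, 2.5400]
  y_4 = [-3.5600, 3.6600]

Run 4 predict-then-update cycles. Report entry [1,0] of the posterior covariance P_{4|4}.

step 1: x^-=[-0.6416, 1.5964]  P^-=[0.6576 0.0198; 0.0198 0.7100]  S=[0.8013 -0.0233; -0.0233 0.9059]  K=[0.8203 -0.0514; 0.0918 0.7832]  nu=[4.4518, -0.5398]  x^+=[3.0382, 1.5822]  P^+=[0.1139 0.0108; 0.0108 0.1509]
step 2: x^-=[2.5229, 1.4462]  P^-=[0.3970 0.0063; 0.0063 0.2431]  S=[0.5383 -0.0262; -0.0262 0.4382]  K=[0.7353 -0.0595; 0.0614 0.5566]  nu=[1.3848, 1.8718]  x^+=[3.4299, 2.5730]  P^+=[0.1022 0.0071; 0.0071 0.1071]
step 3: x^-=[2.8639, 2.4272]  P^-=[0.3890 0.0029; 0.0029 0.1988]  S=[0.5298 -0.0308; -0.0308 0.3946]  K=[0.7308 -0.0639; 0.0536 0.5070]  nu=[-5.2453, 0.4851]  x^+=[-1.0004, 2.3918]  P^+=[0.1016 0.0062; 0.0062 0.0975]
step 4: x^-=[-0.7725, 2.4657]  P^-=[0.3885 0.0019; 0.0019 0.1891]  S=[0.5292 -0.0321; -0.0321 0.3852]  K=[0.7304 -0.0652; 0.0515 0.4946]  nu=[-2.9108, 1.0938]  x^+=[-2.9699, 2.8567]  P^+=[0.1015 0.0059; 0.0059 0.0951]

P_post[1,0] = 0.0059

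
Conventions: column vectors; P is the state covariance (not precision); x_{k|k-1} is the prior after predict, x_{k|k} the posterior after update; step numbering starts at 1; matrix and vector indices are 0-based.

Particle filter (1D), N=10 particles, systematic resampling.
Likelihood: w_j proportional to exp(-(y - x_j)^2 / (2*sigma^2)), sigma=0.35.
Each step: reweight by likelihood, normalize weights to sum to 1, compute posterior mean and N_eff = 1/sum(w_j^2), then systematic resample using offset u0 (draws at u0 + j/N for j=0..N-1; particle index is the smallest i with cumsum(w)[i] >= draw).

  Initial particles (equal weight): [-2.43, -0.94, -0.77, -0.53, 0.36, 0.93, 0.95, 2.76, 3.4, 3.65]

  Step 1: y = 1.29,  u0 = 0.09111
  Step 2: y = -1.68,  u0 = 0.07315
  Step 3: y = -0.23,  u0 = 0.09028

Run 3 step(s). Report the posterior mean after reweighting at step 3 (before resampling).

post_mean = 0.9371

step 1: w=[0.0000, 0.0000, 0.0000, 0.0000, 0.0236, 0.4742, 0.5021, 0.0001, 0.0000, 0.0000]  mean=0.9268  Neff=2.0941  idx=[5, 5, 5, 5, 5, 6, 6, 6, 6, 6]
step 2: w=[0.1211, 0.1211, 0.1211, 0.1211, 0.1211, 0.0789, 0.0789, 0.0789, 0.0789, 0.0789]  mean=0.9379  Neff=9.5750  idx=[0, 1, 2, 3, 3, 4, 5, 7, 8, 9]
step 3: w=[0.1075, 0.1075, 0.1075, 0.1075, 0.1075, 0.1075, 0.0888, 0.0888, 0.0888, 0.0888]  mean=0.9371  Neff=9.9169  idx=[0, 1, 2, 3, 4, 5, 6, 7, 8, 9]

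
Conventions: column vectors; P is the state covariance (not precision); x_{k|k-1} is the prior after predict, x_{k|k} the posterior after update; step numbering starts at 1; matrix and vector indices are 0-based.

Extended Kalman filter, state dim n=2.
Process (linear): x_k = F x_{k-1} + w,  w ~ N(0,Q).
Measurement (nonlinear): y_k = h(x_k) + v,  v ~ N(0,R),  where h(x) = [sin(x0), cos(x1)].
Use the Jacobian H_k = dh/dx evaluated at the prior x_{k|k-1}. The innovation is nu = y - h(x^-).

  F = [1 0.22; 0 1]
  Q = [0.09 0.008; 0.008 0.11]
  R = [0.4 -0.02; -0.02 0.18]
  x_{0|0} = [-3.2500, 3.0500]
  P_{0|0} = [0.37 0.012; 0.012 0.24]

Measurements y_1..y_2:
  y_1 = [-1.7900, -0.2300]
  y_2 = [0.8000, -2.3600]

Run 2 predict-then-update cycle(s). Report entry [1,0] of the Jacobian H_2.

H_jac[1,0] = 0.0000

step 1: x^-=[-2.5790, 3.0500]  P^-=[0.4769 0.0728; 0.0728 0.3500]  H_jac=[-0.8459 0.0000; 0.0000 -0.0915]  S=[0.7412 -0.0144; -0.0144 0.1829]  K=[-0.5458 -0.0793; -0.0866 -0.1818]  nu=[-1.2566, 0.7658]  x^+=[-1.9539, 3.0196]  P^+=[0.2562 0.0367; 0.0367 0.3388]
step 2: x^-=[-1.2896, 3.0196]  P^-=[0.3787 0.1192; 0.1192 0.4488]  H_jac=[0.2775 0.0000; 0.0000 -0.1217]  S=[0.4292 -0.0240; -0.0240 0.1866]  K=[0.2423 -0.0465; 0.0611 -0.2848]  nu=[1.7607, -1.3674]  x^+=[-0.7993, 3.5167]  P^+=[0.3526 0.1086; 0.1086 0.4313]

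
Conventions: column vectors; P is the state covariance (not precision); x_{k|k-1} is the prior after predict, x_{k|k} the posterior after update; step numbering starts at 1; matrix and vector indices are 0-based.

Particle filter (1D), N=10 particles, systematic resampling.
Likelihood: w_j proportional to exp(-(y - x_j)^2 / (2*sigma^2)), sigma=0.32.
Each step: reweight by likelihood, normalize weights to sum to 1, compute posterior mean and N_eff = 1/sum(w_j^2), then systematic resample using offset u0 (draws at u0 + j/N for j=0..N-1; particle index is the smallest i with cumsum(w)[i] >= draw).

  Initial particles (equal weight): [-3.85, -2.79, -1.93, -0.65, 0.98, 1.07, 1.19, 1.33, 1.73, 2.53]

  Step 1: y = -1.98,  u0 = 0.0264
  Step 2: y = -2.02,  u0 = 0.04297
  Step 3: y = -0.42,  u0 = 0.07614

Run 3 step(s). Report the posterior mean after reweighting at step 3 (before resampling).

step 1: w=[0.0000, 0.0395, 0.9603, 0.0002, 0.0000, 0.0000, 0.0000, 0.0000, 0.0000, 0.0000]  mean=-1.9637  Neff=1.0825  idx=[1, 2, 2, 2, 2, 2, 2, 2, 2, 2]
step 2: w=[0.0064, 0.1104, 0.1104, 0.1104, 0.1104, 0.1104, 0.1104, 0.1104, 0.1104, 0.1104]  mean=-1.9355  Neff=9.1121  idx=[1, 2, 3, 4, 4, 5, 6, 7, 8, 9]
step 3: w=[0.1000, 0.1000, 0.1000, 0.1000, 0.1000, 0.1000, 0.1000, 0.1000, 0.1000, 0.1000]  mean=-1.9300  Neff=10.0000  idx=[0, 1, 2, 3, 4, 5, 6, 7, 8, 9]

post_mean = -1.9300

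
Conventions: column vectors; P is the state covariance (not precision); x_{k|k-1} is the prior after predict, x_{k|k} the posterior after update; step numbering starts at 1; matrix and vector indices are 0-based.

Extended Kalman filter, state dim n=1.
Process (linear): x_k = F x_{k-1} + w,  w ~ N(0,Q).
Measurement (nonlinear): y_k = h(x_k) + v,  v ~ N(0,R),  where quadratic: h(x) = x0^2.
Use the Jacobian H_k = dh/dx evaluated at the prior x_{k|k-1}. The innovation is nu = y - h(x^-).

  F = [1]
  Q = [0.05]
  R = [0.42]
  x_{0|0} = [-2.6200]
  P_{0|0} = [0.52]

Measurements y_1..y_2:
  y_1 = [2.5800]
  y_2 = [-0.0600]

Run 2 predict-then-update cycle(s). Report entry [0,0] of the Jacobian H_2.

step 1: x^-=[-2.6200]  P^-=[0.5700]  H_jac=[-5.2400]  S=[16.0708]  K=[-0.1859]  nu=[-4.2844]  x^+=[-1.8237]  P^+=[0.0149]
step 2: x^-=[-1.8237]  P^-=[0.0649]  H_jac=[-3.6475]  S=[1.2834]  K=[-0.1844]  nu=[-3.3860]  x^+=[-1.1992]  P^+=[0.0212]

H_jac[0,0] = -3.6475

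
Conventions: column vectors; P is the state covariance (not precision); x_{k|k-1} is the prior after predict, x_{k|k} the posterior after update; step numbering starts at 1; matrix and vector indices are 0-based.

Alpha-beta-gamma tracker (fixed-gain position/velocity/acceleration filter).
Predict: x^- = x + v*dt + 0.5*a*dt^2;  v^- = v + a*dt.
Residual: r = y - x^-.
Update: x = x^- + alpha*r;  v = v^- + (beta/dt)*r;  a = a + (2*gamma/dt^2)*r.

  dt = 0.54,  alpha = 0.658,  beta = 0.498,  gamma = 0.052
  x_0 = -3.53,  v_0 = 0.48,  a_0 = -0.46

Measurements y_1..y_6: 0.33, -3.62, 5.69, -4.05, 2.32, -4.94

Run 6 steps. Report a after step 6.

a_post = -2.5307

step 1: x_pred=-3.3379  r=3.6679  x^+=-0.9244  v^+=3.6142  a^+=0.8482
step 2: x_pred=1.1509  r=-4.7709  x^+=-1.9883  v^+=-0.3276  a^+=-0.8534
step 3: x_pred=-2.2897  r=7.9797  x^+=2.9609  v^+=6.5706  a^+=1.9926
step 4: x_pred=6.7996  r=-10.8496  x^+=-0.3394  v^+=-2.3591  a^+=-1.8770
step 5: x_pred=-1.8870  r=4.2070  x^+=0.8812  v^+=0.5071  a^+=-0.3765
step 6: x_pred=1.1001  r=-6.0401  x^+=-2.8743  v^+=-5.2665  a^+=-2.5307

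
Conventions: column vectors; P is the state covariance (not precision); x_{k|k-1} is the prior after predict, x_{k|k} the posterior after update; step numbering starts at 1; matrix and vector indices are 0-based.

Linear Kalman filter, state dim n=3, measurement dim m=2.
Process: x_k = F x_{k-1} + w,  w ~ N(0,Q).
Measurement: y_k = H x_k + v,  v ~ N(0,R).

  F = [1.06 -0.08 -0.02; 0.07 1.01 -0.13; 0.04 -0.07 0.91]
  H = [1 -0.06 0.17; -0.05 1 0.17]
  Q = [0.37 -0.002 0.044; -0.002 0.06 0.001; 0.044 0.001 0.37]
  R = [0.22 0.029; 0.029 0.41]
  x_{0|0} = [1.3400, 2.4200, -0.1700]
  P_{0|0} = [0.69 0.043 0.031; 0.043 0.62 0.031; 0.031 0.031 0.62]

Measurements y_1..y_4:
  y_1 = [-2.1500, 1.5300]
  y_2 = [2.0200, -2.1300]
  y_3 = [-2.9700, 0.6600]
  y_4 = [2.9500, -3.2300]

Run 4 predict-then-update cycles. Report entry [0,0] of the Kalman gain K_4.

step 1: x^-=[1.2302, 2.5601, -0.2705]  P^-=[1.1410 0.0419 0.0898; 0.0419 0.7037 -0.0821; 0.0898 -0.0821 0.8856]  S=[1.4163 -0.0013; -0.0013 1.1085]  K=[0.8146 0.0010; -0.0095 0.6203; 0.1732 0.0579]  nu=[-3.1806, -0.9226]  x^+=[-1.3617, 2.0181, -0.8749]  P^+=[0.2011 0.0528 -0.1101; 0.0528 0.2770 -0.1195; -0.1101 -0.1195 0.8394]
step 2: x^-=[-1.5874, 2.0567, -0.9919]  P^-=[0.5934 0.0655 -0.0629; 0.0655 0.3986 -0.2328; -0.0629 -0.2328 1.0737]  S=[0.8214 0.0248; 0.0248 0.7565]  K=[0.7043 0.0101; -0.0118 0.4706; 0.1647 -0.0676]  nu=[3.8994, -4.0974]  x^+=[1.1176, 0.0824, -0.0723]  P^+=[0.1855 0.0605 -0.1565; 0.0605 0.2312 -0.2090; -0.1565 -0.2090 1.0485]
step 3: x^-=[1.1795, 0.1708, -0.0268]  P^-=[0.5760 0.0840 -0.1065; 0.0840 0.3807 -0.3399; -0.1065 -0.3399 1.2546]  S=[0.7943 0.0264; 0.0264 0.7063]  K=[0.6952 0.0266; -0.0107 0.4517; 0.1660 -0.1779]  nu=[-4.1347, 0.5527]  x^+=[-1.6801, 0.4648, -0.8115]  P^+=[0.1907 0.0732 -0.1917; 0.0732 0.2368 -0.2837; -0.1917 -0.2837 1.2119]
step 4: x^-=[-1.8019, 0.4573, -0.8382]  P^-=[0.5811 0.1036 -0.1388; 0.1036 0.4113 -0.4306; -0.1388 -0.4306 1.3968]  S=[0.7921 0.0283; 0.0283 0.7087]  K=[0.6944 0.0441; -0.0096 0.4701; 0.1668 -0.2693]  nu=[4.9218, -3.6349]  x^+=[1.4554, -1.2989, 0.9617]  P^+=[0.1960 0.0849 -0.2170; 0.0849 0.2548 -0.3419; -0.2170 -0.3419 1.3259]

K[0,0] = 0.6944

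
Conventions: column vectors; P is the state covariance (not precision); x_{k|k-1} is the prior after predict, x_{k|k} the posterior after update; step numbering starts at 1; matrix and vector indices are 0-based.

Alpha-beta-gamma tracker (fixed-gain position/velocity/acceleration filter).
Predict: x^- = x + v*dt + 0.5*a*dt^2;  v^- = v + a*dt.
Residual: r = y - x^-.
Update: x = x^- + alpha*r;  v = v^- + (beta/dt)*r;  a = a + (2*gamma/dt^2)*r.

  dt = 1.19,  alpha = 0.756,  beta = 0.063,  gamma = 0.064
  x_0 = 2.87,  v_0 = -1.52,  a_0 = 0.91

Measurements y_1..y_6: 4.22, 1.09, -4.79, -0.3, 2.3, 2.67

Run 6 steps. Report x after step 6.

x_post = 3.1366

step 1: x_pred=1.7055  r=2.5145  x^+=3.6065  v^+=-0.3040  a^+=1.1373
step 2: x_pred=4.0500  r=-2.9600  x^+=1.8122  v^+=0.8927  a^+=0.8697
step 3: x_pred=3.4903  r=-8.2803  x^+=-2.7696  v^+=1.4893  a^+=0.1213
step 4: x_pred=-0.9115  r=0.6115  x^+=-0.4492  v^+=1.6660  a^+=0.1765
step 5: x_pred=1.6583  r=0.6417  x^+=2.1434  v^+=1.9100  a^+=0.2345
step 6: x_pred=4.5825  r=-1.9125  x^+=3.1366  v^+=2.0879  a^+=0.0617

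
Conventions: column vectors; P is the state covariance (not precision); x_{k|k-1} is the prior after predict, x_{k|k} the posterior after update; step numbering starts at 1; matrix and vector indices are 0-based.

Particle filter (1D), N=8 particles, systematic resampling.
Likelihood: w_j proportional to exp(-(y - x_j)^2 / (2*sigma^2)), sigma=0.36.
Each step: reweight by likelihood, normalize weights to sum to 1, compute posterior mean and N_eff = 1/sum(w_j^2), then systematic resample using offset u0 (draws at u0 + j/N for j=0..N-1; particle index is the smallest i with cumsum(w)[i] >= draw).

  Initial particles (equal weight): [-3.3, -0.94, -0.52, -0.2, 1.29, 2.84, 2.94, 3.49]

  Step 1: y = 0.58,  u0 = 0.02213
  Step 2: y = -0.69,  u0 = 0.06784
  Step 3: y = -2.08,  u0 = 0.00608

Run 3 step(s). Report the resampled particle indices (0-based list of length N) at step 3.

step 1: w=[0.0000, 0.0005, 0.0378, 0.3854, 0.5763, 0.0000, 0.0000, 0.0000]  mean=0.6461  Neff=2.0746  idx=[2, 3, 3, 3, 4, 4, 4, 4]
step 2: w=[0.4295, 0.1902, 0.1902, 0.1902, 0.0000, 0.0000, 0.0000, 0.0000]  mean=-0.3374  Neff=3.4133  idx=[0, 0, 0, 1, 1, 2, 3, 3]
step 3: w=[0.3256, 0.3256, 0.3256, 0.0047, 0.0047, 0.0047, 0.0047, 0.0047]  mean=-0.5125  Neff=3.1437  idx=[0, 0, 0, 1, 1, 1, 2, 2]

resampled_idx = [0, 0, 0, 1, 1, 1, 2, 2]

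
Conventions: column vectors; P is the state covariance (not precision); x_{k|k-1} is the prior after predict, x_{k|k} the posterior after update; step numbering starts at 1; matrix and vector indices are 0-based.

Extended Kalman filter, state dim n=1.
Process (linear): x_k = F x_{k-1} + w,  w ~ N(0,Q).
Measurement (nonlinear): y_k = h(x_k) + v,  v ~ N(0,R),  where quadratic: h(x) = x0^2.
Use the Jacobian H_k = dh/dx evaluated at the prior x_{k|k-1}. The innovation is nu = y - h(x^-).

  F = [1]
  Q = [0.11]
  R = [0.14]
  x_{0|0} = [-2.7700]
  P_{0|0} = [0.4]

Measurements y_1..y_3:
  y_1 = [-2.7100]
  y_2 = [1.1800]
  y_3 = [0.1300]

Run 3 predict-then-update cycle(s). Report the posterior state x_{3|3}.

x_post = [-0.6728]

step 1: x^-=[-2.7700]  P^-=[0.5100]  H_jac=[-5.5400]  S=[15.7927]  K=[-0.1789]  nu=[-10.3829]  x^+=[-0.9124]  P^+=[0.0045]
step 2: x^-=[-0.9124]  P^-=[0.1145]  H_jac=[-1.8249]  S=[0.5214]  K=[-0.4008]  nu=[0.3474]  x^+=[-1.0517]  P^+=[0.0308]
step 3: x^-=[-1.0517]  P^-=[0.1408]  H_jac=[-2.1034]  S=[0.7627]  K=[-0.3882]  nu=[-0.9761]  x^+=[-0.6728]  P^+=[0.0258]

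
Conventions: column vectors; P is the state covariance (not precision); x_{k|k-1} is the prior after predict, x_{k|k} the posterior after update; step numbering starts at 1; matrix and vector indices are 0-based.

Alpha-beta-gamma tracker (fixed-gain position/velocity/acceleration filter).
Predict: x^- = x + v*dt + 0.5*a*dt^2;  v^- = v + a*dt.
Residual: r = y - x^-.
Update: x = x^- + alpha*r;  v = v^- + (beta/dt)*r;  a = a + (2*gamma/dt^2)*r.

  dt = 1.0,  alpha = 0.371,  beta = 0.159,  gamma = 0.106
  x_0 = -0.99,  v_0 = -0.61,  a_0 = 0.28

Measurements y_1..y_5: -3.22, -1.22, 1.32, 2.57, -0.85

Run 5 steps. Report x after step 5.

step 1: x_pred=-1.4600  r=-1.7600  x^+=-2.1130  v^+=-0.6098  a^+=-0.0931
step 2: x_pred=-2.7694  r=1.5494  x^+=-2.1945  v^+=-0.4566  a^+=0.2353
step 3: x_pred=-2.5335  r=3.8535  x^+=-1.1038  v^+=0.3914  a^+=1.0523
step 4: x_pred=-0.1863  r=2.7563  x^+=0.8363  v^+=1.8820  a^+=1.6366
step 5: x_pred=3.5366  r=-4.3866  x^+=1.9092  v^+=2.8211  a^+=0.7067

x_post = 1.9092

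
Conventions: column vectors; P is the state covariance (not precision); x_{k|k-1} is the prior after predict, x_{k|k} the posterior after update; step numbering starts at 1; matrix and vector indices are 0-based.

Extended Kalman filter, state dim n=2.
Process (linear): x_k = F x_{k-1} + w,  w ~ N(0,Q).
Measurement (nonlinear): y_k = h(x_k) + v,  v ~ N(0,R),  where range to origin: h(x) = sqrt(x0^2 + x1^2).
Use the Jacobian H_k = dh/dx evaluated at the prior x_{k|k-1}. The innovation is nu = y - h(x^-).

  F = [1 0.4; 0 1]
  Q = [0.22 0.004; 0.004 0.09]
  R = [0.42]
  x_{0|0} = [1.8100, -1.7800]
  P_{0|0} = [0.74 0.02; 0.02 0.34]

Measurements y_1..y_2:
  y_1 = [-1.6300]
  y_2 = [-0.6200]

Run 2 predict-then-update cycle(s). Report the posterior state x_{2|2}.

x_post = [0.3372, -0.0527]

step 1: x^-=[1.0980, -1.7800]  P^-=[1.0304 0.1600; 0.1600 0.4300]  H_jac=[0.5250 -0.8511]  S=[0.8725]  K=[0.4639; -0.3232]  nu=[-3.7214]  x^+=[-0.6285, -0.5773]  P^+=[0.8426 0.2908; 0.2908 0.3389]
step 2: x^-=[-0.8594, -0.5773]  P^-=[1.3495 0.4304; 0.4304 0.4289]  H_jac=[-0.8301 -0.5576]  S=[1.8816]  K=[-0.7229; -0.3170]  nu=[-1.6553]  x^+=[0.3372, -0.0527]  P^+=[0.3662 -0.0007; -0.0007 0.2398]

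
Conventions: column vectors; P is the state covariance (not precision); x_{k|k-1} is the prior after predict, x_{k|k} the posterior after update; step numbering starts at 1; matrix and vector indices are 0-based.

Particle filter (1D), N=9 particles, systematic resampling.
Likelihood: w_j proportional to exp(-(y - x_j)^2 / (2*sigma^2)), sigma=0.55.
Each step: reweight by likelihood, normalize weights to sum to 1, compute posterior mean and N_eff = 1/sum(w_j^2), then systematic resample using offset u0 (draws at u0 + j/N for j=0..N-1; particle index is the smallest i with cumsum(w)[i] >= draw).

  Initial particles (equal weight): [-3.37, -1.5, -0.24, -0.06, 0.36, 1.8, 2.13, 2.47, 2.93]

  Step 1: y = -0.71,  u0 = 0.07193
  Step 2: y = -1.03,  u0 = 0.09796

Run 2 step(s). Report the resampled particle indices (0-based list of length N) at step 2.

resampled_idx = [0, 0, 1, 1, 2, 3, 4, 6, 7]

step 1: w=[0.0000, 0.2098, 0.4086, 0.2928, 0.0887, 0.0000, 0.0000, 0.0000, 0.0000]  mean=-0.3984  Neff=3.2830  idx=[1, 1, 2, 2, 2, 3, 3, 3, 4]
step 2: w=[0.2216, 0.2216, 0.1138, 0.1138, 0.1138, 0.0674, 0.0674, 0.0674, 0.0131]  mean=-0.7542  Neff=6.6273  idx=[0, 0, 1, 1, 2, 3, 4, 6, 7]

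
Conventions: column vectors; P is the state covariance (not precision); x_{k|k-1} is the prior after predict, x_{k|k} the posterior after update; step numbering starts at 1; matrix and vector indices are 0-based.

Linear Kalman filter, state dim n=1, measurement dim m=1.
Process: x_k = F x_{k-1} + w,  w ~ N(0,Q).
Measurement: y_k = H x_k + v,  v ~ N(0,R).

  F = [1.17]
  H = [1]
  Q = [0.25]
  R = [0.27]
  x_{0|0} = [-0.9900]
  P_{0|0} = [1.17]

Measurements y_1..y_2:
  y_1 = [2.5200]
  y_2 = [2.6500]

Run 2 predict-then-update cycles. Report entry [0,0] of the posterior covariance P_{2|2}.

step 1: x^-=[-1.1583]  P^-=[1.8516]  S=[2.1216]  K=[0.8727]  nu=[3.6783]  x^+=[2.0519]  P^+=[0.2356]
step 2: x^-=[2.4007]  P^-=[0.5726]  S=[0.8426]  K=[0.6796]  nu=[0.2493]  x^+=[2.5701]  P^+=[0.1835]

P_post[0,0] = 0.1835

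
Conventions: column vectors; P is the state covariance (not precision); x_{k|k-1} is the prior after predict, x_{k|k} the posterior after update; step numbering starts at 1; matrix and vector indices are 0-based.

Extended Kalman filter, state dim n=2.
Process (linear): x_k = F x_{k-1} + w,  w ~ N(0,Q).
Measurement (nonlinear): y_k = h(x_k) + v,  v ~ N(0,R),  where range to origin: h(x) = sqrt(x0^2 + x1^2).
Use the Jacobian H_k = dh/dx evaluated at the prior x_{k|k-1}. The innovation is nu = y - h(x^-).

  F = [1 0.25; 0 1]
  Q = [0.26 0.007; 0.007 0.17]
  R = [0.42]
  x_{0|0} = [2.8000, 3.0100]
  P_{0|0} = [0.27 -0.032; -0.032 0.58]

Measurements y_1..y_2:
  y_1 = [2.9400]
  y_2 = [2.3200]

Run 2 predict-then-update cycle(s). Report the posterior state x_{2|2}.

x_post = [2.5704, 1.5911]

step 1: x^-=[3.5525, 3.0100]  P^-=[0.5503 0.1200; 0.1200 0.7500]  H_jac=[0.7630 0.6464]  S=[1.1721]  K=[0.4244; 0.4918]  nu=[-1.7162]  x^+=[2.8242, 2.1660]  P^+=[0.3392 -0.1246; -0.1246 0.4666]
step 2: x^-=[3.3657, 2.1660]  P^-=[0.5660 -0.0010; -0.0010 0.6366]  H_jac=[0.8409 0.5412]  S=[1.0058]  K=[0.4727; 0.3417]  nu=[-1.6825]  x^+=[2.5704, 1.5911]  P^+=[0.3413 -0.1634; -0.1634 0.5191]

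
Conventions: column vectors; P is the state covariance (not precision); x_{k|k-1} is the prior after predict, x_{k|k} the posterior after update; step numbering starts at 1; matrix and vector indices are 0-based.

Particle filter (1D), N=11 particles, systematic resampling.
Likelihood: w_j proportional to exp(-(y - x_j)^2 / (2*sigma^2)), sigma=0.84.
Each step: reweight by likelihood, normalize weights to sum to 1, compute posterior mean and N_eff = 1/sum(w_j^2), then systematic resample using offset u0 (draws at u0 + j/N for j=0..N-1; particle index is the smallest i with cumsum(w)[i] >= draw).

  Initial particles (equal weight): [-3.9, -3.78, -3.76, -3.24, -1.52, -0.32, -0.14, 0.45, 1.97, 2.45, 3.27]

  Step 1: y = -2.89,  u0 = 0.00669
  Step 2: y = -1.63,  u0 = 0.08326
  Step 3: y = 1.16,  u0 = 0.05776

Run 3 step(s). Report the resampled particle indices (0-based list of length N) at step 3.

step 1: w=[0.1711, 0.2011, 0.2062, 0.3232, 0.0932, 0.0033, 0.0017, 0.0001, 0.0000, 0.0000, 0.0000]  mean=-3.3932  Neff=4.4356  idx=[0, 0, 1, 1, 1, 2, 2, 3, 3, 3, 4]
step 2: w=[0.0151, 0.0151, 0.0220, 0.0220, 0.0220, 0.0234, 0.0234, 0.0929, 0.0929, 0.0929, 0.5781]  mean=-2.3257  Neff=2.7541  idx=[4, 7, 8, 9, 10, 10, 10, 10, 10, 10, 10]
step 3: w=[0.0000, 0.0000, 0.0000, 0.0000, 0.1428, 0.1428, 0.1428, 0.1428, 0.1428, 0.1428, 0.1428]  mean=-1.5201  Neff=7.0011  idx=[4, 5, 5, 6, 6, 7, 8, 8, 9, 10, 10]

resampled_idx = [4, 5, 5, 6, 6, 7, 8, 8, 9, 10, 10]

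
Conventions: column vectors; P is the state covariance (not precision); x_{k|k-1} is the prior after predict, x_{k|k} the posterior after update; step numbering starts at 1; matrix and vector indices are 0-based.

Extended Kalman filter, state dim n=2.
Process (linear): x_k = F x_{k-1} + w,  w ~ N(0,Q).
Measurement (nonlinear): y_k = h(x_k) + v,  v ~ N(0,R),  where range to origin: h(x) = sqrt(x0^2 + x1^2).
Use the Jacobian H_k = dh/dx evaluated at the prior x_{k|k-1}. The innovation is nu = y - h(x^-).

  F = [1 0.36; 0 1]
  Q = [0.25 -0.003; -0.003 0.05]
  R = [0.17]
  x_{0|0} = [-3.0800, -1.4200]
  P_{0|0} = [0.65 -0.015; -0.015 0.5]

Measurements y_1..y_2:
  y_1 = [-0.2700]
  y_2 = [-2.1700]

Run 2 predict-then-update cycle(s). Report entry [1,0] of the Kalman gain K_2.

step 1: x^-=[-3.5912, -1.4200]  P^-=[0.9540 0.1620; 0.1620 0.5500]  H_jac=[-0.9299 -0.3677]  S=[1.1802]  K=[-0.8022; -0.2990]  nu=[-4.1318]  x^+=[-0.2767, -0.1845]  P^+=[0.1945 -0.1211; -0.1211 0.4445]
step 2: x^-=[-0.3431, -0.1845]  P^-=[0.4149 0.0359; 0.0359 0.4945]  H_jac=[-0.8807 -0.4736]  S=[0.6328]  K=[-0.6044; -0.4201]  nu=[-2.5596]  x^+=[1.2040, 0.8908]  P^+=[0.1838 -0.1248; -0.1248 0.3828]

K[1,0] = -0.4201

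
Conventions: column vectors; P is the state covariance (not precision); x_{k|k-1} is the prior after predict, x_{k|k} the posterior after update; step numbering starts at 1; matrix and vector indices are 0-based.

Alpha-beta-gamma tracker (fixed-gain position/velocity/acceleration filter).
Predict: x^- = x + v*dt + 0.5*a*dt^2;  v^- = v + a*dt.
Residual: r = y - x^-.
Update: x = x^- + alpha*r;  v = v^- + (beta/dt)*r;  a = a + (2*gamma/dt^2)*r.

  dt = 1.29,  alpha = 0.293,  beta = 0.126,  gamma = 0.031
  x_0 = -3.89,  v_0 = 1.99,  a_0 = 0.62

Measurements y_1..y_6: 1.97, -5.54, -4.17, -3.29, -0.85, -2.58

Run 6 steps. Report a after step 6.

a_post = -0.8123

step 1: x_pred=-0.8070  r=2.7770  x^+=0.0066  v^+=3.0610  a^+=0.7235
step 2: x_pred=4.5573  r=-10.0973  x^+=1.5988  v^+=3.0081  a^+=0.3473
step 3: x_pred=5.7682  r=-9.9382  x^+=2.8563  v^+=2.4853  a^+=-0.0230
step 4: x_pred=6.0432  r=-9.3332  x^+=3.3086  v^+=1.5440  a^+=-0.3707
step 5: x_pred=4.9919  r=-5.8419  x^+=3.2802  v^+=0.4952  a^+=-0.5884
step 6: x_pred=3.4294  r=-6.0094  x^+=1.6687  v^+=-0.8508  a^+=-0.8123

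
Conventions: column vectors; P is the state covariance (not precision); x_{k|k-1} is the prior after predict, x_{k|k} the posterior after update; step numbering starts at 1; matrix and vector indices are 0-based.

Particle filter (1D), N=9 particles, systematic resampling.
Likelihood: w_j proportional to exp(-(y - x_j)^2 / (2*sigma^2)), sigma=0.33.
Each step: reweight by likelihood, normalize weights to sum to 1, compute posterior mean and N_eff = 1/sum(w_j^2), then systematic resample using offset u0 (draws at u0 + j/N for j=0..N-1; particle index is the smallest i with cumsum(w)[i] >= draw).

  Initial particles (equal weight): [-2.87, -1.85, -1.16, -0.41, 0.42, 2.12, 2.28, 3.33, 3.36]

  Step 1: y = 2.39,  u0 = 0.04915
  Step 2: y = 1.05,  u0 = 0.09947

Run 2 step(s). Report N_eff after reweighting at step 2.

step 1: w=[0.0000, 0.0000, 0.0000, 0.0000, 0.0000, 0.4229, 0.5590, 0.0102, 0.0079]  mean=2.2316  Neff=2.0345  idx=[5, 5, 5, 5, 6, 6, 6, 6, 6]
step 2: w=[0.2031, 0.2031, 0.2031, 0.2031, 0.0375, 0.0375, 0.0375, 0.0375, 0.0375]  mean=2.1500  Neff=5.8113  idx=[0, 1, 1, 2, 2, 3, 3, 5, 8]

N_eff = 5.8113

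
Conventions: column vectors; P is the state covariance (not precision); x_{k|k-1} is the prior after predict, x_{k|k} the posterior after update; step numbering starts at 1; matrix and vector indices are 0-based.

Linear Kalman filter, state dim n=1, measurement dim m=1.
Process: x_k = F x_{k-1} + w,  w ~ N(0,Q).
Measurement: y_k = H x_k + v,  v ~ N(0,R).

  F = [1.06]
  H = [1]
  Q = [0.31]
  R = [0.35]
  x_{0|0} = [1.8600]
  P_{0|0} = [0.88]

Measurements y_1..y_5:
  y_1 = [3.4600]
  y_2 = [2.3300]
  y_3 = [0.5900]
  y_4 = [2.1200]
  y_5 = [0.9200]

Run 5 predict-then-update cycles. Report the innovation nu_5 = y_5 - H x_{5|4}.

step 1: x^-=[1.9716]  P^-=[1.2988]  S=[1.6488]  K=[0.7877]  nu=[1.4884]  x^+=[3.1440]  P^+=[0.2757]
step 2: x^-=[3.3327]  P^-=[0.6198]  S=[0.9698]  K=[0.6391]  nu=[-1.0027]  x^+=[2.6919]  P^+=[0.2237]
step 3: x^-=[2.8534]  P^-=[0.5613]  S=[0.9113]  K=[0.6159]  nu=[-2.2634]  x^+=[1.4593]  P^+=[0.2156]
step 4: x^-=[1.5468]  P^-=[0.5522]  S=[0.9022]  K=[0.6121]  nu=[0.5732]  x^+=[1.8976]  P^+=[0.2142]
step 5: x^-=[2.0115]  P^-=[0.5507]  S=[0.9007]  K=[0.6114]  nu=[-1.0915]  x^+=[1.3441]  P^+=[0.2140]

innov = [-1.0915]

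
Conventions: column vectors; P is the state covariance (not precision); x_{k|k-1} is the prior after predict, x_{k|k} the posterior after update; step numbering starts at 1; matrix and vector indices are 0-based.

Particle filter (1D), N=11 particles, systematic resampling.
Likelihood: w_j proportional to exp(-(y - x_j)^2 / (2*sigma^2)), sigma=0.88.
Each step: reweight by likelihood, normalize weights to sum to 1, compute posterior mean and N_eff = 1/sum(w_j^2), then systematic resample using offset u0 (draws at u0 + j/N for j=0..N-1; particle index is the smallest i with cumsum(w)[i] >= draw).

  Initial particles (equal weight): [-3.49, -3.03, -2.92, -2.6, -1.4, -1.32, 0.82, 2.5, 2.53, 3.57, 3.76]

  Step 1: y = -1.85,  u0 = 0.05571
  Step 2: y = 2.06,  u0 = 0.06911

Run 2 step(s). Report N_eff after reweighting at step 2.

step 1: w=[0.0506, 0.1170, 0.1373, 0.2000, 0.2523, 0.2399, 0.0029, 0.0000, 0.0000, 0.0000, 0.0000]  mean=-2.1197  Neff=5.0942  idx=[1, 1, 2, 3, 3, 4, 4, 4, 5, 5, 5]
step 2: w=[0.0000, 0.0000, 0.0000, 0.0003, 0.0003, 0.1374, 0.1374, 0.1374, 0.1957, 0.1957, 0.1957]  mean=-1.3538  Neff=5.8288  idx=[5, 6, 6, 7, 8, 8, 9, 9, 9, 10, 10]

N_eff = 5.8288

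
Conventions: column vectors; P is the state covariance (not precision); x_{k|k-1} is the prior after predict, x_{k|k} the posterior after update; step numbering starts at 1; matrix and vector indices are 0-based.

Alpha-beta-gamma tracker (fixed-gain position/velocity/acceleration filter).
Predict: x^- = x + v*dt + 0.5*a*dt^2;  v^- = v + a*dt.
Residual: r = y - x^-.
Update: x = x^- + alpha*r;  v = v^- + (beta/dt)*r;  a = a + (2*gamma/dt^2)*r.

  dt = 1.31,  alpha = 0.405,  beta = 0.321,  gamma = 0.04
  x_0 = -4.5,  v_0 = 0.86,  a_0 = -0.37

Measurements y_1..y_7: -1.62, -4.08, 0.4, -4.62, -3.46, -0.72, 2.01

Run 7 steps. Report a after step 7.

step 1: x_pred=-3.6909  r=2.0709  x^+=-2.8522  v^+=0.8827  a^+=-0.2735
step 2: x_pred=-1.9304  r=-2.1496  x^+=-2.8010  v^+=-0.0022  a^+=-0.3737
step 3: x_pred=-3.1245  r=3.5245  x^+=-1.6971  v^+=0.3719  a^+=-0.2094
step 4: x_pred=-1.3895  r=-3.2305  x^+=-2.6979  v^+=-0.6939  a^+=-0.3600
step 5: x_pred=-3.9158  r=0.4558  x^+=-3.7312  v^+=-1.0538  a^+=-0.3387
step 6: x_pred=-5.4023  r=4.6823  x^+=-3.5060  v^+=-0.3502  a^+=-0.1204
step 7: x_pred=-4.0680  r=6.0780  x^+=-1.6064  v^+=0.9814  a^+=0.1629

a_post = 0.1629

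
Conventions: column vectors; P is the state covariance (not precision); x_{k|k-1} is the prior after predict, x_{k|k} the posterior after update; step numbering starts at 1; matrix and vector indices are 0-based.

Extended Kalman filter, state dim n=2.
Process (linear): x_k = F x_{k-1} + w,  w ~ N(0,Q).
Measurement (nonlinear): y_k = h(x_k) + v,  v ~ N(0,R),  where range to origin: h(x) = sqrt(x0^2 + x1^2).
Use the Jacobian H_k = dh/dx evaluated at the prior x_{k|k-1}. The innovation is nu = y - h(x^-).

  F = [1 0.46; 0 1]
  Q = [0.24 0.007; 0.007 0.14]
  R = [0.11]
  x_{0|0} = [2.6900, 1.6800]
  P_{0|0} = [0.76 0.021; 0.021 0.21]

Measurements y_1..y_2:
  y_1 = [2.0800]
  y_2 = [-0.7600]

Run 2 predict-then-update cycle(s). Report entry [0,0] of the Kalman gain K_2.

step 1: x^-=[3.4628, 1.6800]  P^-=[1.0638 0.1246; 0.1246 0.3500]  H_jac=[0.8997 0.4365]  S=[1.1356]  K=[0.8907; 0.2332]  nu=[-1.7688]  x^+=[1.8874, 1.2674]  P^+=[0.1629 -0.1113; -0.1113 0.2882]
step 2: x^-=[2.4704, 1.2674]  P^-=[0.3615 0.0283; 0.0283 0.4282]  H_jac=[0.8897 0.4565]  S=[0.5083]  K=[0.6581; 0.4340]  nu=[-3.5366]  x^+=[0.1431, -0.2674]  P^+=[0.1413 -0.1169; -0.1169 0.3325]

K[0,0] = 0.6581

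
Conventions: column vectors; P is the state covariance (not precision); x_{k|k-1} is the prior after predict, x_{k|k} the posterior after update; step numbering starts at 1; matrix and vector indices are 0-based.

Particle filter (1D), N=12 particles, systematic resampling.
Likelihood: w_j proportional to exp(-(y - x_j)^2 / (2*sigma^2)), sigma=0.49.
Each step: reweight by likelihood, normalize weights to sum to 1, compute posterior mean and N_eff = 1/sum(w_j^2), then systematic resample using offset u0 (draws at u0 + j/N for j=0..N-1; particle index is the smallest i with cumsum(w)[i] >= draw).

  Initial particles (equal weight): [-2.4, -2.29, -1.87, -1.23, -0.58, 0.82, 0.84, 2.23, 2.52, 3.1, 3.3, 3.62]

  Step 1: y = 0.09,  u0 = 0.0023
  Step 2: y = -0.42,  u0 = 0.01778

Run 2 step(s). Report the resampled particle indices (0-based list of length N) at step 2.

step 1: w=[0.0000, 0.0000, 0.0003, 0.0251, 0.3707, 0.3112, 0.2926, 0.0001, 0.0000, 0.0000, 0.0000, 0.0000]  mean=0.2547  Neff=3.1199  idx=[3, 4, 4, 4, 4, 5, 5, 5, 5, 6, 6, 6]
step 2: w=[0.0590, 0.2195, 0.2195, 0.2195, 0.2195, 0.0094, 0.0094, 0.0094, 0.0094, 0.0085, 0.0085, 0.0085]  mean=-0.5295  Neff=5.0837  idx=[0, 1, 1, 1, 2, 2, 3, 3, 3, 4, 4, 4]

resampled_idx = [0, 1, 1, 1, 2, 2, 3, 3, 3, 4, 4, 4]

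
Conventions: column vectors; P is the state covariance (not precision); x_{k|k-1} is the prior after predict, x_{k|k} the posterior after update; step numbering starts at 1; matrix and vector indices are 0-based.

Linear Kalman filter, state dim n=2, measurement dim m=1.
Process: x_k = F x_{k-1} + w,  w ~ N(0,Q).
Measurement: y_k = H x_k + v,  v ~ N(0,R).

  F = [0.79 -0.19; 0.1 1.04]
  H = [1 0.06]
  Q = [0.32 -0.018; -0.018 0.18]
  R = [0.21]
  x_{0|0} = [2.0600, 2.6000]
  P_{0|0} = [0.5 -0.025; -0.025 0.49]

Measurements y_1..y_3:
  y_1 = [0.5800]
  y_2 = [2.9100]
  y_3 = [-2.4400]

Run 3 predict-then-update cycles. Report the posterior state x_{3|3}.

x_post = [-1.5308, 3.9042]

step 1: x^-=[1.1334, 2.9100]  P^-=[0.6572 -0.0954; -0.0954 0.7098]  S=[0.8584]  K=[0.7590; -0.0615]  nu=[-0.7280]  x^+=[0.5808, 2.9548]  P^+=[0.1627 -0.0553; -0.0553 0.7065]
step 2: x^-=[-0.1026, 3.1311]  P^-=[0.4637 -0.1891; -0.1891 0.9343]  S=[0.6543]  K=[0.6913; -0.2034]  nu=[2.8247]  x^+=[1.8500, 2.5565]  P^+=[0.1510 -0.0971; -0.0971 0.9072]
step 3: x^-=[0.9758, 2.8438]  P^-=[0.4762 -0.2633; -0.2633 1.1426]  S=[0.6587]  K=[0.6989; -0.2957]  nu=[-3.5864]  x^+=[-1.5308, 3.9042]  P^+=[0.1544 -0.1272; -0.1272 1.0850]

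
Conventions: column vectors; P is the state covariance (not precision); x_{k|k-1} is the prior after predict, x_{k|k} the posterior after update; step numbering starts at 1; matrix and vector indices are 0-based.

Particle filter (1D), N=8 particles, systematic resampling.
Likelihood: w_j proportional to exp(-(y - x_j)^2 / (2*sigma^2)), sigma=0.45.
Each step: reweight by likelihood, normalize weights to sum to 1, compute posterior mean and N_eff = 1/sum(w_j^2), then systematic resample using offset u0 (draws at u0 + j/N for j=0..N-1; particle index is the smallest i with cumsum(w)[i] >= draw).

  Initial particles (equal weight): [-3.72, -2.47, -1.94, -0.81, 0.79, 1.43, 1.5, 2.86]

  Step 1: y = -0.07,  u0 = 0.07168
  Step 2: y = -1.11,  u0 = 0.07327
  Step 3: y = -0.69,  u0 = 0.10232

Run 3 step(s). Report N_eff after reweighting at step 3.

step 1: w=[0.0000, 0.0000, 0.0004, 0.6072, 0.3780, 0.0091, 0.0053, 0.0000]  mean=-0.1731  Neff=1.9544  idx=[3, 3, 3, 3, 3, 4, 4, 4]
step 2: w=[0.2000, 0.2000, 0.2000, 0.2000, 0.2000, 0.0000, 0.0000, 0.0000]  mean=-0.8098  Neff=5.0010  idx=[0, 0, 1, 2, 2, 3, 4, 4]
step 3: w=[0.1250, 0.1250, 0.1250, 0.1250, 0.1250, 0.1250, 0.1250, 0.1250]  mean=-0.8100  Neff=8.0000  idx=[0, 1, 2, 3, 4, 5, 6, 7]

N_eff = 8.0000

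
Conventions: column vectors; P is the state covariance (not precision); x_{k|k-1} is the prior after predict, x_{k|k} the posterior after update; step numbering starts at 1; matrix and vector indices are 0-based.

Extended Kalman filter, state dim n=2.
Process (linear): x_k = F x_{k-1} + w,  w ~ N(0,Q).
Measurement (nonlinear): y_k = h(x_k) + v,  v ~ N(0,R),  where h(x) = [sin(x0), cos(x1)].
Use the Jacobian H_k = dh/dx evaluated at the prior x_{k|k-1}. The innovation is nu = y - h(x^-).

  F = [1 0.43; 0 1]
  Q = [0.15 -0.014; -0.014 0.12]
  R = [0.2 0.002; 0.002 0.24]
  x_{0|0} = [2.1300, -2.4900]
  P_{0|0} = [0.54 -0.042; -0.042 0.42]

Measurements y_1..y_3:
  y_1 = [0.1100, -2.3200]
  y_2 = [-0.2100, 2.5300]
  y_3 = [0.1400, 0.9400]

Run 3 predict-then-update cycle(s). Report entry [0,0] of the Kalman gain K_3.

K[0,0] = -0.9842

step 1: x^-=[1.0593, -2.4900]  P^-=[0.7315 0.1246; 0.1246 0.5400]  H_jac=[0.4895 0.0000; 0.0000 0.6065]  S=[0.3753 0.0390; 0.0390 0.4386]  K=[0.9450 0.0883; 0.0857 0.7390]  nu=[-0.7620, -1.5249]  x^+=[0.2046, -3.6823]  P^+=[0.3865 0.0381; 0.0381 0.2927]
step 2: x^-=[-1.3788, -3.6823]  P^-=[0.6233 0.1499; 0.1499 0.4127]  H_jac=[0.1908 0.0000; 0.0000 -0.5147]  S=[0.2227 -0.0127; -0.0127 0.3494]  K=[0.5226 -0.2019; 0.0939 -0.6047]  nu=[0.7716, 3.3874]  x^+=[-1.6594, -5.6582]  P^+=[0.5456 0.0921; 0.0921 0.2816]
step 3: x^-=[-4.0924, -5.6582]  P^-=[0.8269 0.1992; 0.1992 0.4016]  H_jac=[-0.5810 0.0000; 0.0000 -0.5851]  S=[0.4792 0.0697; 0.0697 0.3775]  K=[-0.9842 -0.1270; -0.1551 -0.5938]  nu=[-0.6739, 0.1291]  x^+=[-3.4455, -5.6302]  P^+=[0.3392 0.0554; 0.0554 0.2441]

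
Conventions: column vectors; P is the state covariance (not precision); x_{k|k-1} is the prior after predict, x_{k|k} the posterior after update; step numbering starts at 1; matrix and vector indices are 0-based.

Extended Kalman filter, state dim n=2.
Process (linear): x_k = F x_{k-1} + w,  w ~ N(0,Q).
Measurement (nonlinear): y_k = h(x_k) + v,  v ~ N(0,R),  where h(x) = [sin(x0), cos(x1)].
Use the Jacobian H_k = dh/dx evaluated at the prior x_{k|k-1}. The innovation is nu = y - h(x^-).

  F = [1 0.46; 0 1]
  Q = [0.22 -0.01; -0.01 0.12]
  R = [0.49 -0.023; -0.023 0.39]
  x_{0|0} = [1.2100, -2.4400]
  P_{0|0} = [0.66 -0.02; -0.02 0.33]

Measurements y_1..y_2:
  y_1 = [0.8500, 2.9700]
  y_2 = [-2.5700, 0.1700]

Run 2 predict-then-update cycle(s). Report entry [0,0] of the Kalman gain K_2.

K[0,0] = 0.5568

step 1: x^-=[0.0876, -2.4400]  P^-=[0.9314 0.1218; 0.1218 0.4500]  H_jac=[0.9962 0.0000; 0.0000 0.6454]  S=[1.4143 0.0553; 0.0553 0.5775]  K=[0.6532 0.0736; 0.0664 0.4966]  nu=[0.7625, 3.7338]  x^+=[0.8604, -0.5351]  P^+=[0.3196 0.0212; 0.0212 0.2977]
step 2: x^-=[0.6142, -0.5351]  P^-=[0.6221 0.1481; 0.1481 0.4177]  H_jac=[0.8172 0.0000; 0.0000 0.5100]  S=[0.9055 0.0387; 0.0387 0.4986]  K=[0.5568 0.1082; 0.1158 0.4182]  nu=[-3.1463, -0.6902]  x^+=[-1.2125, -1.1881]  P^+=[0.3308 0.0577; 0.0577 0.3146]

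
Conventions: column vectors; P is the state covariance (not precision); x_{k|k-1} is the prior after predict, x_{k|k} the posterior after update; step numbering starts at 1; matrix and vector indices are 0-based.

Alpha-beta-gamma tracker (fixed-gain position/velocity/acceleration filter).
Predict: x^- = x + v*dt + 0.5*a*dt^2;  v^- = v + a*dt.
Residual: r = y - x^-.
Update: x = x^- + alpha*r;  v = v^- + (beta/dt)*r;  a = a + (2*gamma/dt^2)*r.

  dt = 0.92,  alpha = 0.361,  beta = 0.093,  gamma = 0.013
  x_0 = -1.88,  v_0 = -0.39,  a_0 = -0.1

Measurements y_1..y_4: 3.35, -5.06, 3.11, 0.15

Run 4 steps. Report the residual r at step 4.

resid = 0.3191

step 1: x_pred=-2.2811  r=5.6311  x^+=-0.2483  v^+=0.0872  a^+=0.0730
step 2: x_pred=-0.1371  r=-4.9229  x^+=-1.9143  v^+=-0.3433  a^+=-0.0782
step 3: x_pred=-2.2632  r=5.3732  x^+=-0.3235  v^+=0.1279  a^+=0.0868
step 4: x_pred=-0.1691  r=0.3191  x^+=-0.0539  v^+=0.2400  a^+=0.0966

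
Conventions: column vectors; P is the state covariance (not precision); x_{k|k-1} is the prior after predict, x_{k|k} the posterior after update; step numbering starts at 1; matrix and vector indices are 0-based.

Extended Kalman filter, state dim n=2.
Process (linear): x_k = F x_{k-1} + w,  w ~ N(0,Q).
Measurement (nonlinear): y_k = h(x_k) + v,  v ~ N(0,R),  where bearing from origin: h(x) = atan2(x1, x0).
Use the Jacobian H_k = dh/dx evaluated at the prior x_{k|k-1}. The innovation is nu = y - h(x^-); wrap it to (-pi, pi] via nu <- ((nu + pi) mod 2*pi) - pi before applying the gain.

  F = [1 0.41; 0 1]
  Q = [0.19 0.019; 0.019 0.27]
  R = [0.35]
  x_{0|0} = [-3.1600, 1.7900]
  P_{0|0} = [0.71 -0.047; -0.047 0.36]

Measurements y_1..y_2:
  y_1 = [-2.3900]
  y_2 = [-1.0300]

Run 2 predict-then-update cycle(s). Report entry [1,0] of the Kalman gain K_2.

step 1: x^-=[-2.4261, 1.7900]  P^-=[0.9220 0.1196; 0.1196 0.6300]  H_jac=[-0.1969 -0.2669]  S=[0.4432]  K=[-0.4817; -0.4325]  nu=[1.3872]  x^+=[-3.0943, 1.1900]  P^+=[0.8192 0.0273; 0.0273 0.5471]
step 2: x^-=[-2.6064, 1.1900]  P^-=[1.1235 0.2706; 0.2706 0.8171]  H_jac=[-0.1450 -0.3175]  S=[0.4809]  K=[-0.5173; -0.6210]  nu=[2.5399]  x^+=[-3.9203, -0.3874]  P^+=[0.9948 0.1161; 0.1161 0.6316]

K[1,0] = -0.6210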